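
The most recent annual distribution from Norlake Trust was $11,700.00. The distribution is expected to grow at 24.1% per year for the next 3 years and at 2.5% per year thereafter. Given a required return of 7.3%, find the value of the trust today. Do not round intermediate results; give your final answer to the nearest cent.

D_1 = 14519.70000
D_2 = 18018.94770
D_3 = 22361.51410
Terminal value at year 3: TV = D_3×(1+g_2)/(r−g_2) = 22920.55195/0.048 = 477511.49892
P_0 = D_1/(1+r)^1 + D_2/(1+r)^2 + D_3/(1+r)^3 + TV/(1+r)^3
    = 13531.87325 + 15650.56357 + 18100.97799 + 386531.30087 = 433814.71568

$433814.72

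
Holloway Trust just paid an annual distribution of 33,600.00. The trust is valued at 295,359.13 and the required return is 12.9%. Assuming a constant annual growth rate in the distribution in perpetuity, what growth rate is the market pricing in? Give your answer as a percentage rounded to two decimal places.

1.37%

P = D₀(1+g)/(r−g) ⇒ P(r−g) = D₀(1+g) ⇒ g(P+D₀) = P·r − D₀
g = (P·r − D₀)/(P + D₀) = (295,359.13×0.129 − 33,600.00) / (295,359.13 + 33,600.00) = 0.013684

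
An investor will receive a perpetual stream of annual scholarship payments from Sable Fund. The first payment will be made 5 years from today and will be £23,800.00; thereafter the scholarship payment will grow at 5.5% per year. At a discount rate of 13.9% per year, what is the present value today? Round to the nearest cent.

£168345.99

Value at end of year 4: C₁ / (r − g) = £23,800.00 / (0.139 − 0.055) = £283,333.3333
Discount to today: PV = £283,333.3333 / (1 + 0.139)^4 = £283,333.3333 / 1.683042 = £168,345.99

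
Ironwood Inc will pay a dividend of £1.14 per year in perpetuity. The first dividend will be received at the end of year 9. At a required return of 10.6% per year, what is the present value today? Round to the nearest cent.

£4.80

Value at end of year 8: C / r = £1.14 / 0.106 = £10.7547
Discount to today: PV = £10.7547 / (1 + 0.106)^8 = £10.7547 / 2.238933 = £4.80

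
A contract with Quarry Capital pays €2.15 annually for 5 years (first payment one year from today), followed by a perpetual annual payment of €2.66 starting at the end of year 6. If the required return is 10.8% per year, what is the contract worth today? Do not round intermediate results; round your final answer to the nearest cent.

PV of 5-year annuity: €2.15 × [1 − (1+0.108)^−5] / 0.108 = 7.98632
Perpetuity value at year 5: €2.66 / 0.108 = 24.62963
PV of perpetuity: 24.62963 / (1+0.108)^5 = 14.74888
Total PV = 7.98632 + 14.74888 = 22.73520

€22.74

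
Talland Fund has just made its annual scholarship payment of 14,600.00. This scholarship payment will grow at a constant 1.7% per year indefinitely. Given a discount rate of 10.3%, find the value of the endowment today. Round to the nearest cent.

172653.49

D₁ = D₀ × (1 + g) = 14,600.00 × 1.017 = 14,848.2000
Growing perpetuity: P = D₁ / (r − g) = 14,848.2000 / (0.103 − 0.017) = 172,653.49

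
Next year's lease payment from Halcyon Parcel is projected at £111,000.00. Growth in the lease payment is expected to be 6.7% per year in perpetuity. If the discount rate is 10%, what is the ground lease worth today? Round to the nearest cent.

Growing perpetuity: P = D₁ / (r − g) = £111,000.0000 / (0.1 − 0.067) = £3,363,636.36

£3363636.36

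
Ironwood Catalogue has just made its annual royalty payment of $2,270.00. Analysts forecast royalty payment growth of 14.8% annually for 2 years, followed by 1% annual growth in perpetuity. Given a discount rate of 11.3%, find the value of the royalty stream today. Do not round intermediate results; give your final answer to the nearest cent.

$28437.58

D_1 = 2605.96000
D_2 = 2991.64208
Terminal value at year 2: TV = D_2×(1+g_2)/(r−g_2) = 3021.55850/0.103 = 29335.51943
P_0 = D_1/(1+r)^1 + D_2/(1+r)^2 + TV/(1+r)^2
    = 2341.38365 + 2415.01206 + 23681.18626 = 28437.58197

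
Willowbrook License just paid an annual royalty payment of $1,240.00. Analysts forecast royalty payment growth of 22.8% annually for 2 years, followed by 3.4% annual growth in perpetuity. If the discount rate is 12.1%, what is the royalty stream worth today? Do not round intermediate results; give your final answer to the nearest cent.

D_1 = 1522.72000
D_2 = 1869.90016
Terminal value at year 2: TV = D_2×(1+g_2)/(r−g_2) = 1933.47677/0.087 = 22223.87087
P_0 = D_1/(1+r)^1 + D_2/(1+r)^2 + TV/(1+r)^2
    = 1358.35861 + 1488.01460 + 17685.13909 = 20531.51230

$20531.51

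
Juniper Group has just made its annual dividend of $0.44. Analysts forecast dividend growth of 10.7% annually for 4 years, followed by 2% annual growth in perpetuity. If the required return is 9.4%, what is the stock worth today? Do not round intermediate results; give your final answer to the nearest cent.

$8.17

D_1 = 0.48708
D_2 = 0.53920
D_3 = 0.59689
D_4 = 0.66076
Terminal value at year 4: TV = D_4×(1+g_2)/(r−g_2) = 0.67397/0.074 = 9.10776
P_0 = D_1/(1+r)^1 + D_2/(1+r)^2 + D_3/(1+r)^3 + D_4/(1+r)^4 + TV/(1+r)^4
    = 0.44523 + 0.45052 + 0.45587 + 0.46129 + 6.35832 = 8.17123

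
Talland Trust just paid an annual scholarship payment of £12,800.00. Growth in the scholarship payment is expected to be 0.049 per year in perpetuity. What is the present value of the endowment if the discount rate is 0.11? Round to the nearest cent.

D₁ = D₀ × (1 + g) = £12,800.00 × 1.049 = £13,427.2000
Growing perpetuity: P = D₁ / (r − g) = £13,427.2000 / (0.11 − 0.049) = £220,118.03

£220118.03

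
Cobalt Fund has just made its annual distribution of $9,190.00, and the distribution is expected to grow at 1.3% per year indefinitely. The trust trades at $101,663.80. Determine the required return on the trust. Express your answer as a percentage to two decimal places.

D₁ = $9,190.00 × 1.013 = $9,309.4700
P = D₁/(r − g) ⇒ r = D₁/P + g = $9,309.4700/$101,663.80 + 0.013 = 0.091571 + 0.013 = 0.104571

10.46%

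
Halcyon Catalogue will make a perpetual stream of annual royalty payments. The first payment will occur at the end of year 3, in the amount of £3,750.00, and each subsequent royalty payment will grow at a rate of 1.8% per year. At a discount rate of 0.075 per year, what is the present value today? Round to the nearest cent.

Value at end of year 2: C₁ / (r − g) = £3,750.00 / (0.075 − 0.018) = £65,789.4737
Discount to today: PV = £65,789.4737 / (1 + 0.075)^2 = £65,789.4737 / 1.155625 = £56,929.78

£56929.78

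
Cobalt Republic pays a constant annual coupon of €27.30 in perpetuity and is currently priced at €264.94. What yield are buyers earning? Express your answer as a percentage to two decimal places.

P = C/r ⇒ r = C/P = €27.30/€264.94 = 0.103042

10.30%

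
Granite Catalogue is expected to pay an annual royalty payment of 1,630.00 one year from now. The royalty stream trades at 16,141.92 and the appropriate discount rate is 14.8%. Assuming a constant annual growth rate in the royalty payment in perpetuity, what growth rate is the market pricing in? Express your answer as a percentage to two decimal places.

P = D₁/(r−g) ⇒ g = r − D₁/P = 0.148 − 1,630.00/16,141.92 = 0.047021

4.70%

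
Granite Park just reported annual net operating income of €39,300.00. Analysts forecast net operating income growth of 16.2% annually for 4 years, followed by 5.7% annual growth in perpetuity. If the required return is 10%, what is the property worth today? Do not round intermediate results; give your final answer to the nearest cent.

€1383599.61

D_1 = 45666.60000
D_2 = 53064.58920
D_3 = 61661.05265
D_4 = 71650.14318
Terminal value at year 4: TV = D_4×(1+g_2)/(r−g_2) = 75734.20134/0.043 = 1761260.49630
P_0 = D_1/(1+r)^1 + D_2/(1+r)^2 + D_3/(1+r)^3 + D_4/(1+r)^4 + TV/(1+r)^4
    = 41515.09091 + 43855.03240 + 46326.86150 + 48938.01187 + 1202964.61738 = 1383599.61405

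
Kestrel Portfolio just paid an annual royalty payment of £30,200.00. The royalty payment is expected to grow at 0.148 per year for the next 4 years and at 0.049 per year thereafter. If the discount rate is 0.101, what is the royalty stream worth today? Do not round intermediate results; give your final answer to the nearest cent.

D_1 = 34669.60000
D_2 = 39800.70080
D_3 = 45691.20452
D_4 = 52453.50279
Terminal value at year 4: TV = D_4×(1+g_2)/(r−g_2) = 55023.72442/0.052 = 1058148.54661
P_0 = D_1/(1+r)^1 + D_2/(1+r)^2 + D_3/(1+r)^3 + D_4/(1+r)^4 + TV/(1+r)^4
    = 31489.19164 + 32833.41690 + 34235.02507 + 35696.46574 + 720107.54926 = 854361.64861

£854361.65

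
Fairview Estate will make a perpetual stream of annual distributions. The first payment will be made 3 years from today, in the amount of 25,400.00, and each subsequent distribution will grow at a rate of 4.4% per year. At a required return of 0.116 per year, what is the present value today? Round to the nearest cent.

283251.90

Value at end of year 2: C₁ / (r − g) = 25,400.00 / (0.116 − 0.044) = 352,777.7778
Discount to today: PV = 352,777.7778 / (1 + 0.116)^2 = 352,777.7778 / 1.245456 = 283,251.90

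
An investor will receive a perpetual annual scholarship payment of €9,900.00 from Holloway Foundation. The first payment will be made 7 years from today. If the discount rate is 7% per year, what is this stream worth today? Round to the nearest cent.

€94239.83

Value at end of year 6: C / r = €9,900.00 / 0.07 = €141,428.5714
Discount to today: PV = €141,428.5714 / (1 + 0.07)^6 = €141,428.5714 / 1.500730 = €94,239.83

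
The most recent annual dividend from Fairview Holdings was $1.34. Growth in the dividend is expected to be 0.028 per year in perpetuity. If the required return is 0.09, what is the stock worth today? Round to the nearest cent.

$22.22

D₁ = D₀ × (1 + g) = $1.34 × 1.028 = $1.3775
Growing perpetuity: P = D₁ / (r − g) = $1.3775 / (0.09 − 0.028) = $22.22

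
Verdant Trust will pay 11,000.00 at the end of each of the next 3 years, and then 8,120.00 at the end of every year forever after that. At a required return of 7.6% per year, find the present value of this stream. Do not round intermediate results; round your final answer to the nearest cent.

PV of 3-year annuity: 11,000.00 × [1 − (1+0.076)^−3] / 0.076 = 28553.92436
Perpetuity value at year 3: 8,120.00 / 0.076 = 106842.10526
PV of perpetuity: 106842.10526 / (1+0.076)^3 = 85764.11746
Total PV = 28553.92436 + 85764.11746 = 114318.04182

114318.04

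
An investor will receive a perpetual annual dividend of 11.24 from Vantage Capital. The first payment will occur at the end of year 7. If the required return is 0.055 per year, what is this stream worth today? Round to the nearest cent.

Value at end of year 6: C / r = 11.24 / 0.055 = 204.3636
Discount to today: PV = 204.3636 / (1 + 0.055)^6 = 204.3636 / 1.378843 = 148.21

148.21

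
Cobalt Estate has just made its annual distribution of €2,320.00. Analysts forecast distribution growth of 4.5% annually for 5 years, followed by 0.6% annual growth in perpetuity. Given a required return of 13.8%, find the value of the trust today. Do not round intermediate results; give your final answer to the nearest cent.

€20592.25

D_1 = 2424.40000
D_2 = 2533.49800
D_3 = 2647.50541
D_4 = 2766.64315
D_5 = 2891.14210
Terminal value at year 5: TV = D_5×(1+g_2)/(r−g_2) = 2908.48895/0.132 = 22034.00718
P_0 = D_1/(1+r)^1 + D_2/(1+r)^2 + D_3/(1+r)^3 + D_4/(1+r)^4 + D_5/(1+r)^5 + TV/(1+r)^5
    = 2130.40422 + 1956.30264 + 1796.42905 + 1649.62070 + 1514.80987 + 11544.68736 = 20592.25385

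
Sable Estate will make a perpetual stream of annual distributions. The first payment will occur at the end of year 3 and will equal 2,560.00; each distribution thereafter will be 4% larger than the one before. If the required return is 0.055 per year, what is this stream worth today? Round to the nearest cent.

153335.88

Value at end of year 2: C₁ / (r − g) = 2,560.00 / (0.055 − 0.04) = 170,666.6667
Discount to today: PV = 170,666.6667 / (1 + 0.055)^2 = 170,666.6667 / 1.113025 = 153,335.88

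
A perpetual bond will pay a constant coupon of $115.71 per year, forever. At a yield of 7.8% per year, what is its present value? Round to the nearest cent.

Level perpetuity: PV = C / r = $115.71 / 0.078 = $1,483.46

$1483.46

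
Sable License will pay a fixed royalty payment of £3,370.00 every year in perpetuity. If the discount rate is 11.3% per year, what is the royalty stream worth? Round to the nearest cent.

£29823.01

Level perpetuity: PV = C / r = £3,370.00 / 0.113 = £29,823.01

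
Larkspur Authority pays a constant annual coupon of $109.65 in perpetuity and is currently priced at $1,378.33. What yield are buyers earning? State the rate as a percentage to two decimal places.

P = C/r ⇒ r = C/P = $109.65/$1,378.33 = 0.079553

7.96%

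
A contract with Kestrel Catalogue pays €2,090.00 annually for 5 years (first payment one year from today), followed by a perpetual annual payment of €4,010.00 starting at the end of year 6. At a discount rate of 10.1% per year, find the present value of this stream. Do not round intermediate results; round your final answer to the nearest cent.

€32443.22

PV of 5-year annuity: €2,090.00 × [1 − (1+0.101)^−5] / 0.101 = 7902.54588
Perpetuity value at year 5: €4,010.00 / 0.101 = 39702.97030
PV of perpetuity: 39702.97030 / (1+0.101)^5 = 24540.66935
Total PV = 7902.54588 + 24540.66935 = 32443.21523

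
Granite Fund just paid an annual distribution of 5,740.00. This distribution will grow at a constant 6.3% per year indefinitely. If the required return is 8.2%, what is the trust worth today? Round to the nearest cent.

D₁ = D₀ × (1 + g) = 5,740.00 × 1.063 = 6,101.6200
Growing perpetuity: P = D₁ / (r − g) = 6,101.6200 / (0.082 − 0.063) = 321,137.89

321137.89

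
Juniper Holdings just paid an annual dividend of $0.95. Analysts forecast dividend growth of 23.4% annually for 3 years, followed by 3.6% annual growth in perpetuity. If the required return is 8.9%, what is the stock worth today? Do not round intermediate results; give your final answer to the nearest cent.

$30.70

D_1 = 1.17230
D_2 = 1.44662
D_3 = 1.78513
Terminal value at year 3: TV = D_3×(1+g_2)/(r−g_2) = 1.84939/0.053 = 34.89418
P_0 = D_1/(1+r)^1 + D_2/(1+r)^2 + D_3/(1+r)^3 + TV/(1+r)^3
    = 1.07649 + 1.21983 + 1.38225 + 27.01900 = 30.69757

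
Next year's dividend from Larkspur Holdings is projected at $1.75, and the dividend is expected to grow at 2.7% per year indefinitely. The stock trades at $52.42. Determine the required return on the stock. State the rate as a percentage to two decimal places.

P = D₁/(r − g) ⇒ r = D₁/P + g = $1.7500/$52.42 + 0.027 = 0.033384 + 0.027 = 0.060384

6.04%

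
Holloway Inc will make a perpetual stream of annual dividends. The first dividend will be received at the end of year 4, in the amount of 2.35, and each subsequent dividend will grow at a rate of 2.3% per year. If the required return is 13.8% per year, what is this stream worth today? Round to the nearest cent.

Value at end of year 3: C₁ / (r − g) = 2.35 / (0.138 − 0.023) = 20.4348
Discount to today: PV = 20.4348 / (1 + 0.138)^3 = 20.4348 / 1.473760 = 13.87

13.87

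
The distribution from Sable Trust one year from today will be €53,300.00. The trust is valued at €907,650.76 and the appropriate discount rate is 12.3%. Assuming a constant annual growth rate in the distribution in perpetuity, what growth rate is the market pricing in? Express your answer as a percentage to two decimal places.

P = D₁/(r−g) ⇒ g = r − D₁/P = 0.123 − €53,300.00/€907,650.76 = 0.064277

6.43%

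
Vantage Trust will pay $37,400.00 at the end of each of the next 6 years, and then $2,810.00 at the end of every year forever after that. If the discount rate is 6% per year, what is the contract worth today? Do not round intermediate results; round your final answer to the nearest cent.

$216923.58

PV of 6-year annuity: $37,400.00 × [1 − (1+0.06)^−6] / 0.06 = 183907.92979
Perpetuity value at year 6: $2,810.00 / 0.06 = 46833.33333
PV of perpetuity: 46833.33333 / (1+0.06)^6 = 33015.65198
Total PV = 183907.92979 + 33015.65198 = 216923.58177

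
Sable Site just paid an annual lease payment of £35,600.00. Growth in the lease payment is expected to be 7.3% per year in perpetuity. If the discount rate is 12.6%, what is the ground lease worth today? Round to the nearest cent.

D₁ = D₀ × (1 + g) = £35,600.00 × 1.073 = £38,198.8000
Growing perpetuity: P = D₁ / (r − g) = £38,198.8000 / (0.126 − 0.073) = £720,732.08

£720732.08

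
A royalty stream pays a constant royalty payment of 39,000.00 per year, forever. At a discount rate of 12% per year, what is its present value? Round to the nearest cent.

325000.00

Level perpetuity: PV = C / r = 39,000.00 / 0.12 = 325,000.00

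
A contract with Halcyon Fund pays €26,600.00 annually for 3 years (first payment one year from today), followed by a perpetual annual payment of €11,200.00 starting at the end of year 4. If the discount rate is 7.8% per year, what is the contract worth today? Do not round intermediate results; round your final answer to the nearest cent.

PV of 3-year annuity: €26,600.00 × [1 − (1+0.078)^−3] / 0.078 = 68798.92045
Perpetuity value at year 3: €11,200.00 / 0.078 = 143589.74359
PV of perpetuity: 143589.74359 / (1+0.078)^3 = 114621.77708
Total PV = 68798.92045 + 114621.77708 = 183420.69754

€183420.70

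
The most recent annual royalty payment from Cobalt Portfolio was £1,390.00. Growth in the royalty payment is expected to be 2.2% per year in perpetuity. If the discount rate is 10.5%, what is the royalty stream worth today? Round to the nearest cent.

D₁ = D₀ × (1 + g) = £1,390.00 × 1.022 = £1,420.5800
Growing perpetuity: P = D₁ / (r − g) = £1,420.5800 / (0.105 − 0.022) = £17,115.42

£17115.42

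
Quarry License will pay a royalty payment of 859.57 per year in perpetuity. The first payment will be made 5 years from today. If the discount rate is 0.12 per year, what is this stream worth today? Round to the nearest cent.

Value at end of year 4: C / r = 859.57 / 0.12 = 7,163.0833
Discount to today: PV = 7,163.0833 / (1 + 0.12)^4 = 7,163.0833 / 1.573519 = 4,552.27

4552.27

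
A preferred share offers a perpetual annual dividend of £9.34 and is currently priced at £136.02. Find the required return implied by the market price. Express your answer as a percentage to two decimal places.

6.87%

P = C/r ⇒ r = C/P = £9.34/£136.02 = 0.068666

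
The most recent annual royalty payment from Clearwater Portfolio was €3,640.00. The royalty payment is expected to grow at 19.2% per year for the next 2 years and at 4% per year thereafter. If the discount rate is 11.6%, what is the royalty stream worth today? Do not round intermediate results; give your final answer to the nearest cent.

€64866.30

D_1 = 4338.88000
D_2 = 5171.94496
Terminal value at year 2: TV = D_2×(1+g_2)/(r−g_2) = 5378.82276/0.076 = 70773.98366
P_0 = D_1/(1+r)^1 + D_2/(1+r)^2 + TV/(1+r)^2
    = 3887.88530 + 4152.65169 + 56825.75993 = 64866.29693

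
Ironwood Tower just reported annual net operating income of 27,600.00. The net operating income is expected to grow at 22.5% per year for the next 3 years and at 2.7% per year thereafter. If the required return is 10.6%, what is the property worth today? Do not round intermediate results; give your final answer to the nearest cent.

589453.40

D_1 = 33810.00000
D_2 = 41417.25000
D_3 = 50736.13125
Terminal value at year 3: TV = D_3×(1+g_2)/(r−g_2) = 52106.00679/0.079 = 659569.70625
P_0 = D_1/(1+r)^1 + D_2/(1+r)^2 + D_3/(1+r)^3 + TV/(1+r)^3
    = 30569.62025 + 33858.75661 + 37501.78738 + 487523.23599 = 589453.40024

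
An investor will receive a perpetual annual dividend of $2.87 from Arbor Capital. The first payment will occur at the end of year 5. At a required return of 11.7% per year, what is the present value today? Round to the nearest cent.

Value at end of year 4: C / r = $2.87 / 0.117 = $24.5299
Discount to today: PV = $24.5299 / (1 + 0.117)^4 = $24.5299 / 1.556728 = $15.76

$15.76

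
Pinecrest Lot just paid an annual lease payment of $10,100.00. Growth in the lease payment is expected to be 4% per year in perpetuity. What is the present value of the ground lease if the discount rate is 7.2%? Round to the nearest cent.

D₁ = D₀ × (1 + g) = $10,100.00 × 1.04 = $10,504.0000
Growing perpetuity: P = D₁ / (r − g) = $10,504.0000 / (0.072 − 0.04) = $328,250.00

$328250.00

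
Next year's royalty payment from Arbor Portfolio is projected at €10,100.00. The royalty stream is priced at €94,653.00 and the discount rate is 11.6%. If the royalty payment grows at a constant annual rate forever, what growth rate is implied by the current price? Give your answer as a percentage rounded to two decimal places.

0.93%

P = D₁/(r−g) ⇒ g = r − D₁/P = 0.116 − €10,100.00/€94,653.00 = 0.009294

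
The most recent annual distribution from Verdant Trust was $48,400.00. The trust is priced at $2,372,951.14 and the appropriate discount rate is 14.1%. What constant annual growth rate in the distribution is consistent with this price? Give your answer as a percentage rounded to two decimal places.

P = D₀(1+g)/(r−g) ⇒ P(r−g) = D₀(1+g) ⇒ g(P+D₀) = P·r − D₀
g = (P·r − D₀)/(P + D₀) = ($2,372,951.14×0.141 − $48,400.00) / ($2,372,951.14 + $48,400.00) = 0.118193

11.82%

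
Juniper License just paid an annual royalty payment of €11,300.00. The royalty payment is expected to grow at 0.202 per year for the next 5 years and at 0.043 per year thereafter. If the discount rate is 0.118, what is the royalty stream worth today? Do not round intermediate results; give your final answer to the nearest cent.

€296328.39

D_1 = 13582.60000
D_2 = 16326.28520
D_3 = 19624.19481
D_4 = 23588.28216
D_5 = 28353.11516
Terminal value at year 5: TV = D_5×(1+g_2)/(r−g_2) = 29572.29911/0.075 = 394297.32148
P_0 = D_1/(1+r)^1 + D_2/(1+r)^2 + D_3/(1+r)^3 + D_4/(1+r)^4 + D_5/(1+r)^5 + TV/(1+r)^5
    = 12149.01610 + 13061.82232 + 14043.21147 + 15098.33649 + 16232.73744 + 225743.26864 = 296328.39245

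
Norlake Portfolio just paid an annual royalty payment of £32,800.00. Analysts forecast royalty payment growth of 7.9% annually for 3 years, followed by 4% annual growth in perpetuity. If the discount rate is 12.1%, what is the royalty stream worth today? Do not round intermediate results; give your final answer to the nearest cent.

D_1 = 35391.20000
D_2 = 38187.10480
D_3 = 41203.88608
Terminal value at year 3: TV = D_3×(1+g_2)/(r−g_2) = 42852.04152/0.081 = 529037.54966
P_0 = D_1/(1+r)^1 + D_2/(1+r)^2 + D_3/(1+r)^3 + TV/(1+r)^3
    = 31571.09723 + 30388.23721 + 29249.69487 + 375551.63788 = 466760.66720

£466760.67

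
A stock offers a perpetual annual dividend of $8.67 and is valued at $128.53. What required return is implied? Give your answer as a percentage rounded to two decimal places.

P = C/r ⇒ r = C/P = $8.67/$128.53 = 0.067455

6.75%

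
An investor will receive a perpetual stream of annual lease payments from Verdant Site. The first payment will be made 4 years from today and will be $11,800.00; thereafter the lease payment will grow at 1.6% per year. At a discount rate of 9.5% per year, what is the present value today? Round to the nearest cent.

Value at end of year 3: C₁ / (r − g) = $11,800.00 / (0.095 − 0.016) = $149,367.0886
Discount to today: PV = $149,367.0886 / (1 + 0.095)^3 = $149,367.0886 / 1.312932 = $113,766.02

$113766.02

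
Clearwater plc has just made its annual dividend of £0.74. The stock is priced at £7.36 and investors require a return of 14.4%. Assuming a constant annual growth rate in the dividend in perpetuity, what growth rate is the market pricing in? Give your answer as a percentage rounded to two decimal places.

3.95%

P = D₀(1+g)/(r−g) ⇒ P(r−g) = D₀(1+g) ⇒ g(P+D₀) = P·r − D₀
g = (P·r − D₀)/(P + D₀) = (£7.36×0.144 − £0.74) / (£7.36 + £0.74) = 0.039486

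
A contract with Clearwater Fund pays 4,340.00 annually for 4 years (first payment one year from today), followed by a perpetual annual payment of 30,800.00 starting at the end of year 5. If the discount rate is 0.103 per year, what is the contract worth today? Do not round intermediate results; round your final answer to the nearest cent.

215696.29

PV of 4-year annuity: 4,340.00 × [1 − (1+0.103)^−4] / 0.103 = 13668.34854
Perpetuity value at year 4: 30,800.00 / 0.103 = 299029.12621
PV of perpetuity: 299029.12621 / (1+0.103)^4 = 202027.94303
Total PV = 13668.34854 + 202027.94303 = 215696.29157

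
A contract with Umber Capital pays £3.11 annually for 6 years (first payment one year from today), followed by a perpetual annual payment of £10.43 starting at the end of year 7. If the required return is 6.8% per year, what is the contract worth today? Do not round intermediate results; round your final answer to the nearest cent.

PV of 6-year annuity: £3.11 × [1 − (1+0.068)^−6] / 0.068 = 14.91591
Perpetuity value at year 6: £10.43 / 0.068 = 153.38235
PV of perpetuity: 153.38235 / (1+0.068)^6 = 103.35890
Total PV = 14.91591 + 103.35890 = 118.27481

£118.27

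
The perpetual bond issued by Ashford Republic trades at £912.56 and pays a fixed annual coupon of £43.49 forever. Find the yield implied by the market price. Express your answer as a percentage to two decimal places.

4.77%

P = C/r ⇒ r = C/P = £43.49/£912.56 = 0.047657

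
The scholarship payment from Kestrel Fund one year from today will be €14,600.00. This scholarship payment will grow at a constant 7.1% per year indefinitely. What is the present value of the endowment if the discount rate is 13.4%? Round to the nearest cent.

Growing perpetuity: P = D₁ / (r − g) = €14,600.0000 / (0.134 − 0.071) = €231,746.03

€231746.03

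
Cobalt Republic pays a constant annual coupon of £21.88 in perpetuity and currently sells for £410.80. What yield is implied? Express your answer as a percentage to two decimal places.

P = C/r ⇒ r = C/P = £21.88/£410.80 = 0.053262

5.33%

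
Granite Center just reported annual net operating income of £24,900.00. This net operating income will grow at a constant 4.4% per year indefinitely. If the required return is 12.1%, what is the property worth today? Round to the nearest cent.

D₁ = D₀ × (1 + g) = £24,900.00 × 1.044 = £25,995.6000
Growing perpetuity: P = D₁ / (r − g) = £25,995.6000 / (0.121 − 0.044) = £337,605.19

£337605.19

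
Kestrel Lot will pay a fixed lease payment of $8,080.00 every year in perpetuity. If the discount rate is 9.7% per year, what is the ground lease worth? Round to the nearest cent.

$83298.97

Level perpetuity: PV = C / r = $8,080.00 / 0.097 = $83,298.97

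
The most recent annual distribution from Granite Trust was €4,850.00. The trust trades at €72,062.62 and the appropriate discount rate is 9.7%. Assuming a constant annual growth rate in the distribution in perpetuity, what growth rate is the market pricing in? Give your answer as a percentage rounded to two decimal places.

2.78%

P = D₀(1+g)/(r−g) ⇒ P(r−g) = D₀(1+g) ⇒ g(P+D₀) = P·r − D₀
g = (P·r − D₀)/(P + D₀) = (€72,062.62×0.097 − €4,850.00) / (€72,062.62 + €4,850.00) = 0.027825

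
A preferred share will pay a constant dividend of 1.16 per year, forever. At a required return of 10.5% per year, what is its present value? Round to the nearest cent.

Level perpetuity: PV = C / r = 1.16 / 0.105 = 11.05

11.05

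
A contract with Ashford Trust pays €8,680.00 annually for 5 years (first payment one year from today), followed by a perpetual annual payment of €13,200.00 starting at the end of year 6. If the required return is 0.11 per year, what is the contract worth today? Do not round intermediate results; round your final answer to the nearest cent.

€103294.55

PV of 5-year annuity: €8,680.00 × [1 − (1+0.11)^−5] / 0.11 = 32080.38611
Perpetuity value at year 5: €13,200.00 / 0.11 = 120000.00000
PV of perpetuity: 120000.00000 / (1+0.11)^5 = 71214.15937
Total PV = 32080.38611 + 71214.15937 = 103294.54548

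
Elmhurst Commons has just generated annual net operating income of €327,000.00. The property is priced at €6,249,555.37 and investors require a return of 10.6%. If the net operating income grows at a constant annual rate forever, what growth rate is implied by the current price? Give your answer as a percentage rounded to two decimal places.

P = D₀(1+g)/(r−g) ⇒ P(r−g) = D₀(1+g) ⇒ g(P+D₀) = P·r − D₀
g = (P·r − D₀)/(P + D₀) = (€6,249,555.37×0.106 − €327,000.00) / (€6,249,555.37 + €327,000.00) = 0.051007

5.10%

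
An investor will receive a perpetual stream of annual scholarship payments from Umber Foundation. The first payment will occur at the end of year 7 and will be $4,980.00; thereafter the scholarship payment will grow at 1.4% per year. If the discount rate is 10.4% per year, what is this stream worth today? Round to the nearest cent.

Value at end of year 6: C₁ / (r − g) = $4,980.00 / (0.104 − 0.014) = $55,333.3333
Discount to today: PV = $55,333.3333 / (1 + 0.104)^6 = $55,333.3333 / 1.810566 = $30,561.34

$30561.34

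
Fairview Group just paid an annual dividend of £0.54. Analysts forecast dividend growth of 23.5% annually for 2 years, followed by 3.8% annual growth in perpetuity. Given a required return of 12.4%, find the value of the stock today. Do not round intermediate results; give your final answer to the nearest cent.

£9.11

D_1 = 0.66690
D_2 = 0.82362
Terminal value at year 2: TV = D_2×(1+g_2)/(r−g_2) = 0.85492/0.086 = 9.94092
P_0 = D_1/(1+r)^1 + D_2/(1+r)^2 + TV/(1+r)^2
    = 0.59333 + 0.65192 + 7.86854 = 9.11378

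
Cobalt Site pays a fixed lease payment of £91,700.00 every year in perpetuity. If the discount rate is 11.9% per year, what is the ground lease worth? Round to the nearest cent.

£770588.24

Level perpetuity: PV = C / r = £91,700.00 / 0.119 = £770,588.24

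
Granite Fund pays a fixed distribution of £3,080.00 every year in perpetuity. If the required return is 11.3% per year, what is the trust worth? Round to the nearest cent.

Level perpetuity: PV = C / r = £3,080.00 / 0.113 = £27,256.64

£27256.64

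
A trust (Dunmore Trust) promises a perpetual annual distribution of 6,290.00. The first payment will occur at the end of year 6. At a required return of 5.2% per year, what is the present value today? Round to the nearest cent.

Value at end of year 5: C / r = 6,290.00 / 0.052 = 120,961.5385
Discount to today: PV = 120,961.5385 / (1 + 0.052)^5 = 120,961.5385 / 1.288483 = 93,879.03

93879.03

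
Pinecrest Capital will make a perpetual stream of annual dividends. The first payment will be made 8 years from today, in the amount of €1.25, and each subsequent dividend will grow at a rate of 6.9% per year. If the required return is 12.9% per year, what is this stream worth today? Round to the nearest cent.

Value at end of year 7: C₁ / (r − g) = €1.25 / (0.129 − 0.069) = €20.8333
Discount to today: PV = €20.8333 / (1 + 0.129)^7 = €20.8333 / 2.338070 = €8.91

€8.91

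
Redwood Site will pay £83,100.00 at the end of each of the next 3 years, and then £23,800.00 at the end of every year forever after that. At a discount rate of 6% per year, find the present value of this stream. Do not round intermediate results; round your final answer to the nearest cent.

PV of 3-year annuity: £83,100.00 × [1 − (1+0.06)^−3] / 0.06 = 222127.29300
Perpetuity value at year 3: £23,800.00 / 0.06 = 396666.66667
PV of perpetuity: 396666.66667 / (1+0.06)^3 = 333048.98227
Total PV = 222127.29300 + 333048.98227 = 555176.27527

£555176.28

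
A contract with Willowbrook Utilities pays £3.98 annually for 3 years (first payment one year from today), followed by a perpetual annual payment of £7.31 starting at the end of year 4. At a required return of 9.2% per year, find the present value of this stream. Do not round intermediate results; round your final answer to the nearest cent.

£71.06

PV of 3-year annuity: £3.98 × [1 − (1+0.092)^−3] / 0.092 = 10.03875
Perpetuity value at year 3: £7.31 / 0.092 = 79.45652
PV of perpetuity: 79.45652 / (1+0.092)^3 = 61.01852
Total PV = 10.03875 + 61.01852 = 71.05727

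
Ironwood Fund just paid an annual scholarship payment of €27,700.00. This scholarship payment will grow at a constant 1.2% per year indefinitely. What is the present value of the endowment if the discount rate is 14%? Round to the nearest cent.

D₁ = D₀ × (1 + g) = €27,700.00 × 1.012 = €28,032.4000
Growing perpetuity: P = D₁ / (r − g) = €28,032.4000 / (0.14 − 0.012) = €219,003.13

€219003.13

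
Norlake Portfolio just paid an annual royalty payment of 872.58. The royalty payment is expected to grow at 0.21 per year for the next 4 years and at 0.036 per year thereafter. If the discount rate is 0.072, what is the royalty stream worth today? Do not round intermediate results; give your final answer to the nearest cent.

45526.88

D_1 = 1055.82180
D_2 = 1277.54438
D_3 = 1545.82870
D_4 = 1870.45272
Terminal value at year 4: TV = D_4×(1+g_2)/(r−g_2) = 1937.78902/0.036 = 53827.47283
P_0 = D_1/(1+r)^1 + D_2/(1+r)^2 + D_3/(1+r)^3 + D_4/(1+r)^4 + TV/(1+r)^4
    = 984.90840 + 1111.69698 + 1254.80722 + 1416.34024 + 40759.12470 = 45526.87753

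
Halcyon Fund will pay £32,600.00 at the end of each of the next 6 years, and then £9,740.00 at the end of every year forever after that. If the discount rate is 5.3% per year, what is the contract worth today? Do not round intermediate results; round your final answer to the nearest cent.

£298698.96

PV of 6-year annuity: £32,600.00 × [1 − (1+0.053)^−6] / 0.053 = 163891.83333
Perpetuity value at year 6: £9,740.00 / 0.053 = 183773.58491
PV of perpetuity: 183773.58491 / (1+0.053)^6 = 134807.12918
Total PV = 163891.83333 + 134807.12918 = 298698.96251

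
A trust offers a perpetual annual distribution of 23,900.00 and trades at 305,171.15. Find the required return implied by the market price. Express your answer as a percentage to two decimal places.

7.83%

P = C/r ⇒ r = C/P = 23,900.00/305,171.15 = 0.078317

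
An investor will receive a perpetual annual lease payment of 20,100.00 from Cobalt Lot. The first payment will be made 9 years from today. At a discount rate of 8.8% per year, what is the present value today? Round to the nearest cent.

116327.45

Value at end of year 8: C / r = 20,100.00 / 0.088 = 228,409.0909
Discount to today: PV = 228,409.0909 / (1 + 0.088)^8 = 228,409.0909 / 1.963501 = 116,327.45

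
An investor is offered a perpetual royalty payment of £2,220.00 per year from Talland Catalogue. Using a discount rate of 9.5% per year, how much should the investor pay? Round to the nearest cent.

Level perpetuity: PV = C / r = £2,220.00 / 0.095 = £23,368.42

£23368.42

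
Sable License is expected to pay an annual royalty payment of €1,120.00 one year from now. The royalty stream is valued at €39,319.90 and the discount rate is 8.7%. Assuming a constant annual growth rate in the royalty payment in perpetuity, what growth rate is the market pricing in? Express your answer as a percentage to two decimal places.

P = D₁/(r−g) ⇒ g = r − D₁/P = 0.087 − €1,120.00/€39,319.90 = 0.058516

5.85%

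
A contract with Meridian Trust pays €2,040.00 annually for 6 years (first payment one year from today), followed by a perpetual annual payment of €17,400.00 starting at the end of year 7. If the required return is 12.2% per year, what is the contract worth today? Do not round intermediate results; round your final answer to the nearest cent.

€79827.83

PV of 6-year annuity: €2,040.00 × [1 − (1+0.122)^−6] / 0.122 = 8339.97656
Perpetuity value at year 6: €17,400.00 / 0.122 = 142622.95082
PV of perpetuity: 142622.95082 / (1+0.122)^6 = 71487.85663
Total PV = 8339.97656 + 71487.85663 = 79827.83319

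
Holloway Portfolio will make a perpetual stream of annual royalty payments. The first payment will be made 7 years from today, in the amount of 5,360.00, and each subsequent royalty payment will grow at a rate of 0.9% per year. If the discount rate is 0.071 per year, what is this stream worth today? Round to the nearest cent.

Value at end of year 6: C₁ / (r − g) = 5,360.00 / (0.071 − 0.009) = 86,451.6129
Discount to today: PV = 86,451.6129 / (1 + 0.071)^6 = 86,451.6129 / 1.509165 = 57,284.39

57284.39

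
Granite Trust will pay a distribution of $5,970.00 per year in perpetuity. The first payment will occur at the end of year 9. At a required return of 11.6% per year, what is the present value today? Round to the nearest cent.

Value at end of year 8: C / r = $5,970.00 / 0.116 = $51,465.5172
Discount to today: PV = $51,465.5172 / (1 + 0.116)^8 = $51,465.5172 / 2.406099 = $21,389.61

$21389.61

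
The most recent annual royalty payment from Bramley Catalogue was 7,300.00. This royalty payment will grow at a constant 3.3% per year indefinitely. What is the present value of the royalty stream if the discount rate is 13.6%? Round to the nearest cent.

D₁ = D₀ × (1 + g) = 7,300.00 × 1.033 = 7,540.9000
Growing perpetuity: P = D₁ / (r − g) = 7,540.9000 / (0.136 − 0.033) = 73,212.62

73212.62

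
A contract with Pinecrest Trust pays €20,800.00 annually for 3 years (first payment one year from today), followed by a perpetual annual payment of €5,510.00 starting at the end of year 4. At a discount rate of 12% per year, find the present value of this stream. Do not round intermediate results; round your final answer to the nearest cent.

€82640.67

PV of 3-year annuity: €20,800.00 × [1 − (1+0.12)^−3] / 0.12 = 49958.09038
Perpetuity value at year 3: €5,510.00 / 0.12 = 45916.66667
PV of perpetuity: 45916.66667 / (1+0.12)^3 = 32682.57638
Total PV = 49958.09038 + 32682.57638 = 82640.66676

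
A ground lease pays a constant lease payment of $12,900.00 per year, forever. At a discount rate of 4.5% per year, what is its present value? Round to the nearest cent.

$286666.67

Level perpetuity: PV = C / r = $12,900.00 / 0.045 = $286,666.67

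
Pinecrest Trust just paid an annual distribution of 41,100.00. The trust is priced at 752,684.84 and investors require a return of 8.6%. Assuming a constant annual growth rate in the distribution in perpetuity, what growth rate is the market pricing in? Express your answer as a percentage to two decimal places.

P = D₀(1+g)/(r−g) ⇒ P(r−g) = D₀(1+g) ⇒ g(P+D₀) = P·r − D₀
g = (P·r − D₀)/(P + D₀) = (752,684.84×0.086 − 41,100.00) / (752,684.84 + 41,100.00) = 0.029770

2.98%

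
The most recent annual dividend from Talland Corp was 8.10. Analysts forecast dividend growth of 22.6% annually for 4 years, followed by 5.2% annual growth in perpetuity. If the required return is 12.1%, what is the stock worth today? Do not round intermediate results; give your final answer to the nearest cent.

D_1 = 9.93060
D_2 = 12.17492
D_3 = 14.92645
D_4 = 18.29982
Terminal value at year 4: TV = D_4×(1+g_2)/(r−g_2) = 19.25141/0.069 = 279.00600
P_0 = D_1/(1+r)^1 + D_2/(1+r)^2 + D_3/(1+r)^3 + D_4/(1+r)^4 + TV/(1+r)^4
    = 8.85870 + 9.68846 + 10.59594 + 11.58843 + 176.68151 = 217.41303

217.41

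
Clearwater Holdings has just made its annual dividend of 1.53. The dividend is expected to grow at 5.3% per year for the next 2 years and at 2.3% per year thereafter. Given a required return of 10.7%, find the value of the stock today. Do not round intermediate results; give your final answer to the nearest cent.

19.70

D_1 = 1.61109
D_2 = 1.69648
Terminal value at year 2: TV = D_2×(1+g_2)/(r−g_2) = 1.73550/0.084 = 20.66068
P_0 = D_1/(1+r)^1 + D_2/(1+r)^2 + TV/(1+r)^2
    = 1.45537 + 1.38437 + 16.85968 = 19.69942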